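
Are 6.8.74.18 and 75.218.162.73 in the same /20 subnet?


Mask: 255.255.240.0
6.8.74.18 AND mask = 6.8.64.0
75.218.162.73 AND mask = 75.218.160.0
No, different subnets (6.8.64.0 vs 75.218.160.0)


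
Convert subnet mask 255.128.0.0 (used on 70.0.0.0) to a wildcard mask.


Subnet mask: 255.128.0.0
Wildcard = 255.255.255.255 - subnet mask
255 - 255 = 0
255 - 128 = 127
255 - 0 = 255
255 - 0 = 255
Wildcard: 0.127.255.255


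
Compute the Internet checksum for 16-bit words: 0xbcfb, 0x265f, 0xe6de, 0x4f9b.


Sum all words (with carry folding):
+ 0xbcfb = 0xbcfb
+ 0x265f = 0xe35a
+ 0xe6de = 0xca39
+ 0x4f9b = 0x19d5
One's complement: ~0x19d5
Checksum = 0xe62a


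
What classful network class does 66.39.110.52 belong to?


First octet: 66
Binary: 01000010
0xxxxxxx -> Class A (1-126)
Class A, default mask 255.0.0.0 (/8)


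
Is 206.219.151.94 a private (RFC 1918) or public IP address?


RFC 1918 private ranges:
  10.0.0.0/8 (10.0.0.0 - 10.255.255.255)
  172.16.0.0/12 (172.16.0.0 - 172.31.255.255)
  192.168.0.0/16 (192.168.0.0 - 192.168.255.255)
Public (not in any RFC 1918 range)


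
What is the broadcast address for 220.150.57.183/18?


Network: 220.150.0.0/18
Host bits = 14
Set all host bits to 1:
Broadcast: 220.150.63.255


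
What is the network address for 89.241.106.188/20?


IP:   01011001.11110001.01101010.10111100
Mask: 11111111.11111111.11110000.00000000
AND operation:
Net:  01011001.11110001.01100000.00000000
Network: 89.241.96.0/20


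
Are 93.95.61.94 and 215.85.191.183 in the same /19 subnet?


Mask: 255.255.224.0
93.95.61.94 AND mask = 93.95.32.0
215.85.191.183 AND mask = 215.85.160.0
No, different subnets (93.95.32.0 vs 215.85.160.0)


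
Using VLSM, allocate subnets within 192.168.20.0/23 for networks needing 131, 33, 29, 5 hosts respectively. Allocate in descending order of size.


131 hosts -> /24 (254 usable): 192.168.20.0/24
33 hosts -> /26 (62 usable): 192.168.21.0/26
29 hosts -> /27 (30 usable): 192.168.21.64/27
5 hosts -> /29 (6 usable): 192.168.21.96/29
Allocation: 192.168.20.0/24 (131 hosts, 254 usable); 192.168.21.0/26 (33 hosts, 62 usable); 192.168.21.64/27 (29 hosts, 30 usable); 192.168.21.96/29 (5 hosts, 6 usable)


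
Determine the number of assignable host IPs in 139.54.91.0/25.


Host bits = 32 - 25 = 7
Total addresses = 2^7 = 128
Usable = total - 2 (network and broadcast)
Usable hosts: 126


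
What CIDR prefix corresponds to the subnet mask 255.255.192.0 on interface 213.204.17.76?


Binary: 11111111.11111111.11000000.00000000
Count leading 1s
Prefix: /18


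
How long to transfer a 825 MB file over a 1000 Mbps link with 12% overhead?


Effective throughput = 1000 * (1 - 12/100) = 880 Mbps
File size in Mb = 825 * 8 = 6600 Mb
Time = 6600 / 880
Time = 7.5 seconds


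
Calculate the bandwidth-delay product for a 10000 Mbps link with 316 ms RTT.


BDP = bandwidth * RTT
= 10000 Mbps * 316 ms
= 10000 * 1e6 * 316 / 1000 bits
= 3160000000 bits
= 395000000 bytes
= 385742.1875 KB
BDP = 3160000000 bits (395000000 bytes)


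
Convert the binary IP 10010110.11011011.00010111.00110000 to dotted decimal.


10010110 = 150
11011011 = 219
00010111 = 23
00110000 = 48
IP: 150.219.23.48


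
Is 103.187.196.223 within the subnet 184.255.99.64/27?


Subnet network: 184.255.99.64
Test IP AND mask: 103.187.196.192
No, 103.187.196.223 is not in 184.255.99.64/27


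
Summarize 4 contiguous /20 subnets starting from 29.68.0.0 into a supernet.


Original prefix: /20
Number of subnets: 4 = 2^2
New prefix = 20 - 2 = 18
Supernet: 29.68.0.0/18


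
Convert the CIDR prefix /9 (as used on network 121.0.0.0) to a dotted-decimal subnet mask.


/9 means 9 network bits, 23 host bits
Binary: 11111111100000000000000000000000
Mask: 255.128.0.0


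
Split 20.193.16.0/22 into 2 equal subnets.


New prefix = 22 + 1 = 23
Each subnet has 512 addresses
  20.193.16.0/23
  20.193.18.0/23
Subnets: 20.193.16.0/23, 20.193.18.0/23


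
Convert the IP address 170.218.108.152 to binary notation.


170 = 10101010
218 = 11011010
108 = 01101100
152 = 10011000
Binary: 10101010.11011010.01101100.10011000


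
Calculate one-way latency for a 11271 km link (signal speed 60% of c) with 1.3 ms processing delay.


Speed = 0.6 * 3e5 km/s = 180000 km/s
Propagation delay = 11271 / 180000 = 0.0626 s = 62.6167 ms
Processing delay = 1.3 ms
Total one-way latency = 63.9167 ms


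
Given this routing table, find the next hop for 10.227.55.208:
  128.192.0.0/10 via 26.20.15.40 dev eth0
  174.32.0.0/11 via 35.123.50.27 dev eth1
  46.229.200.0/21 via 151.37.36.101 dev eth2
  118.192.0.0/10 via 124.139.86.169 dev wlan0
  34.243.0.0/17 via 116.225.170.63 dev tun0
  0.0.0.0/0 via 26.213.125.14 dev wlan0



Longest prefix match for 10.227.55.208:
  /10 128.192.0.0: no
  /11 174.32.0.0: no
  /21 46.229.200.0: no
  /10 118.192.0.0: no
  /17 34.243.0.0: no
  /0 0.0.0.0: MATCH
Selected: next-hop 26.213.125.14 via wlan0 (matched /0)


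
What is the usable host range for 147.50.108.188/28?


Network: 147.50.108.176
Broadcast: 147.50.108.191
First usable = network + 1
Last usable = broadcast - 1
Range: 147.50.108.177 to 147.50.108.190


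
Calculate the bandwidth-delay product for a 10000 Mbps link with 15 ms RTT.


BDP = bandwidth * RTT
= 10000 Mbps * 15 ms
= 10000 * 1e6 * 15 / 1000 bits
= 150000000 bits
= 18750000 bytes
= 18310.5469 KB
BDP = 150000000 bits (18750000 bytes)


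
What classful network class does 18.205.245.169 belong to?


First octet: 18
Binary: 00010010
0xxxxxxx -> Class A (1-126)
Class A, default mask 255.0.0.0 (/8)


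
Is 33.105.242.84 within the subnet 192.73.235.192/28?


Subnet network: 192.73.235.192
Test IP AND mask: 33.105.242.80
No, 33.105.242.84 is not in 192.73.235.192/28


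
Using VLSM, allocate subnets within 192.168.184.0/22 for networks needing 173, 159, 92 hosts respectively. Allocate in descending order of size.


173 hosts -> /24 (254 usable): 192.168.184.0/24
159 hosts -> /24 (254 usable): 192.168.185.0/24
92 hosts -> /25 (126 usable): 192.168.186.0/25
Allocation: 192.168.184.0/24 (173 hosts, 254 usable); 192.168.185.0/24 (159 hosts, 254 usable); 192.168.186.0/25 (92 hosts, 126 usable)


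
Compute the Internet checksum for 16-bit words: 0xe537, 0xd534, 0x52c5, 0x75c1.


Sum all words (with carry folding):
+ 0xe537 = 0xe537
+ 0xd534 = 0xba6c
+ 0x52c5 = 0x0d32
+ 0x75c1 = 0x82f3
One's complement: ~0x82f3
Checksum = 0x7d0c


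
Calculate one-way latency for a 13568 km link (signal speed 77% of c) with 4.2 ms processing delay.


Speed = 0.77 * 3e5 km/s = 231000 km/s
Propagation delay = 13568 / 231000 = 0.0587 s = 58.7359 ms
Processing delay = 4.2 ms
Total one-way latency = 62.9359 ms


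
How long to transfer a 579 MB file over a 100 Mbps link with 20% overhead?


Effective throughput = 100 * (1 - 20/100) = 80 Mbps
File size in Mb = 579 * 8 = 4632 Mb
Time = 4632 / 80
Time = 57.9 seconds


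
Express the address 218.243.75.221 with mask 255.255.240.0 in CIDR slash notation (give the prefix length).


Binary: 11111111.11111111.11110000.00000000
Count leading 1s
Prefix: /20


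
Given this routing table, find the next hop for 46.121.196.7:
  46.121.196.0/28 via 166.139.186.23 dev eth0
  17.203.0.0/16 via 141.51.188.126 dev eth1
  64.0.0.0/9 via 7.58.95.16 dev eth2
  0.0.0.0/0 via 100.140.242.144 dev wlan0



Longest prefix match for 46.121.196.7:
  /28 46.121.196.0: MATCH
  /16 17.203.0.0: no
  /9 64.0.0.0: no
  /0 0.0.0.0: MATCH
Selected: next-hop 166.139.186.23 via eth0 (matched /28)


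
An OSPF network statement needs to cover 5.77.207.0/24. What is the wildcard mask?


Subnet mask: 255.255.255.0
Wildcard = 255.255.255.255 - subnet mask
255 - 255 = 0
255 - 255 = 0
255 - 255 = 0
255 - 0 = 255
Wildcard: 0.0.0.255


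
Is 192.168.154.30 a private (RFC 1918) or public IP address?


RFC 1918 private ranges:
  10.0.0.0/8 (10.0.0.0 - 10.255.255.255)
  172.16.0.0/12 (172.16.0.0 - 172.31.255.255)
  192.168.0.0/16 (192.168.0.0 - 192.168.255.255)
Private (in 192.168.0.0/16)


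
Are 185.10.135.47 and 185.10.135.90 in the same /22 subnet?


Mask: 255.255.252.0
185.10.135.47 AND mask = 185.10.132.0
185.10.135.90 AND mask = 185.10.132.0
Yes, same subnet (185.10.132.0)


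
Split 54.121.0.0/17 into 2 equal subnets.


New prefix = 17 + 1 = 18
Each subnet has 16384 addresses
  54.121.0.0/18
  54.121.64.0/18
Subnets: 54.121.0.0/18, 54.121.64.0/18


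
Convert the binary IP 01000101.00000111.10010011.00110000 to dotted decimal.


01000101 = 69
00000111 = 7
10010011 = 147
00110000 = 48
IP: 69.7.147.48


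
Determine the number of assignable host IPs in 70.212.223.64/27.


Host bits = 32 - 27 = 5
Total addresses = 2^5 = 32
Usable = total - 2 (network and broadcast)
Usable hosts: 30


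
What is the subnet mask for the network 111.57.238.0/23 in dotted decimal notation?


/23 means 23 network bits, 9 host bits
Binary: 11111111111111111111111000000000
Mask: 255.255.254.0


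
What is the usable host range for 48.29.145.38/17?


Network: 48.29.128.0
Broadcast: 48.29.255.255
First usable = network + 1
Last usable = broadcast - 1
Range: 48.29.128.1 to 48.29.255.254


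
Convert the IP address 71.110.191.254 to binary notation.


71 = 01000111
110 = 01101110
191 = 10111111
254 = 11111110
Binary: 01000111.01101110.10111111.11111110


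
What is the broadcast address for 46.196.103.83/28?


Network: 46.196.103.80/28
Host bits = 4
Set all host bits to 1:
Broadcast: 46.196.103.95


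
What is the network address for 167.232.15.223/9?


IP:   10100111.11101000.00001111.11011111
Mask: 11111111.10000000.00000000.00000000
AND operation:
Net:  10100111.10000000.00000000.00000000
Network: 167.128.0.0/9


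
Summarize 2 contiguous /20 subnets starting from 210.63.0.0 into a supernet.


Original prefix: /20
Number of subnets: 2 = 2^1
New prefix = 20 - 1 = 19
Supernet: 210.63.0.0/19


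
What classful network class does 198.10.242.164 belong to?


First octet: 198
Binary: 11000110
110xxxxx -> Class C (192-223)
Class C, default mask 255.255.255.0 (/24)


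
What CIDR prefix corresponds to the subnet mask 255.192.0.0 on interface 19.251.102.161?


Binary: 11111111.11000000.00000000.00000000
Count leading 1s
Prefix: /10


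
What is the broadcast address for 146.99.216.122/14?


Network: 146.96.0.0/14
Host bits = 18
Set all host bits to 1:
Broadcast: 146.99.255.255


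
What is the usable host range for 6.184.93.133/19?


Network: 6.184.64.0
Broadcast: 6.184.95.255
First usable = network + 1
Last usable = broadcast - 1
Range: 6.184.64.1 to 6.184.95.254


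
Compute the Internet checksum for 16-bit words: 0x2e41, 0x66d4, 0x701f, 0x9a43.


Sum all words (with carry folding):
+ 0x2e41 = 0x2e41
+ 0x66d4 = 0x9515
+ 0x701f = 0x0535
+ 0x9a43 = 0x9f78
One's complement: ~0x9f78
Checksum = 0x6087


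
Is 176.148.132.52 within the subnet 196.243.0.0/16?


Subnet network: 196.243.0.0
Test IP AND mask: 176.148.0.0
No, 176.148.132.52 is not in 196.243.0.0/16


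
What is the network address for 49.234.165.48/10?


IP:   00110001.11101010.10100101.00110000
Mask: 11111111.11000000.00000000.00000000
AND operation:
Net:  00110001.11000000.00000000.00000000
Network: 49.192.0.0/10


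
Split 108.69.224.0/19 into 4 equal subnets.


New prefix = 19 + 2 = 21
Each subnet has 2048 addresses
  108.69.224.0/21
  108.69.232.0/21
  108.69.240.0/21
  108.69.248.0/21
Subnets: 108.69.224.0/21, 108.69.232.0/21, 108.69.240.0/21, 108.69.248.0/21


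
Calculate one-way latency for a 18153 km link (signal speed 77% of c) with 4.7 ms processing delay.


Speed = 0.77 * 3e5 km/s = 231000 km/s
Propagation delay = 18153 / 231000 = 0.0786 s = 78.5844 ms
Processing delay = 4.7 ms
Total one-way latency = 83.2844 ms


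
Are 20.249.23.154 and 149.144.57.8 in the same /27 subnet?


Mask: 255.255.255.224
20.249.23.154 AND mask = 20.249.23.128
149.144.57.8 AND mask = 149.144.57.0
No, different subnets (20.249.23.128 vs 149.144.57.0)


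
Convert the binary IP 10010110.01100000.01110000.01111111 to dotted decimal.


10010110 = 150
01100000 = 96
01110000 = 112
01111111 = 127
IP: 150.96.112.127


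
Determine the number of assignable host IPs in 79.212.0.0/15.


Host bits = 32 - 15 = 17
Total addresses = 2^17 = 131072
Usable = total - 2 (network and broadcast)
Usable hosts: 131070


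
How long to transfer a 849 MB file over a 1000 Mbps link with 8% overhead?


Effective throughput = 1000 * (1 - 8/100) = 920 Mbps
File size in Mb = 849 * 8 = 6792 Mb
Time = 6792 / 920
Time = 7.3826 seconds


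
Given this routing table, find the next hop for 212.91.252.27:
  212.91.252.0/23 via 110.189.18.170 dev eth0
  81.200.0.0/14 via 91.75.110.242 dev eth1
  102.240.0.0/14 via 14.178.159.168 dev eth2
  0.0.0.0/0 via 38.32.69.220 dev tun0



Longest prefix match for 212.91.252.27:
  /23 212.91.252.0: MATCH
  /14 81.200.0.0: no
  /14 102.240.0.0: no
  /0 0.0.0.0: MATCH
Selected: next-hop 110.189.18.170 via eth0 (matched /23)


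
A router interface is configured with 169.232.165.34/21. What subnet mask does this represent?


/21 means 21 network bits, 11 host bits
Binary: 11111111111111111111100000000000
Mask: 255.255.248.0


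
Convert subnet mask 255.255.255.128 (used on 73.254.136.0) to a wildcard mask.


Subnet mask: 255.255.255.128
Wildcard = 255.255.255.255 - subnet mask
255 - 255 = 0
255 - 255 = 0
255 - 255 = 0
255 - 128 = 127
Wildcard: 0.0.0.127


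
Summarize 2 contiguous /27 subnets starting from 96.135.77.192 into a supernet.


Original prefix: /27
Number of subnets: 2 = 2^1
New prefix = 27 - 1 = 26
Supernet: 96.135.77.192/26


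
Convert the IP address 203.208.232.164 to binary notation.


203 = 11001011
208 = 11010000
232 = 11101000
164 = 10100100
Binary: 11001011.11010000.11101000.10100100


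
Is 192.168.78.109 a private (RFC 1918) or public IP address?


RFC 1918 private ranges:
  10.0.0.0/8 (10.0.0.0 - 10.255.255.255)
  172.16.0.0/12 (172.16.0.0 - 172.31.255.255)
  192.168.0.0/16 (192.168.0.0 - 192.168.255.255)
Private (in 192.168.0.0/16)


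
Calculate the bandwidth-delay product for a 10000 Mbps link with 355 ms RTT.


BDP = bandwidth * RTT
= 10000 Mbps * 355 ms
= 10000 * 1e6 * 355 / 1000 bits
= 3550000000 bits
= 443750000 bytes
= 433349.6094 KB
BDP = 3550000000 bits (443750000 bytes)


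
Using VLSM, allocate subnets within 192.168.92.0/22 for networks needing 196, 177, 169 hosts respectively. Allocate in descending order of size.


196 hosts -> /24 (254 usable): 192.168.92.0/24
177 hosts -> /24 (254 usable): 192.168.93.0/24
169 hosts -> /24 (254 usable): 192.168.94.0/24
Allocation: 192.168.92.0/24 (196 hosts, 254 usable); 192.168.93.0/24 (177 hosts, 254 usable); 192.168.94.0/24 (169 hosts, 254 usable)


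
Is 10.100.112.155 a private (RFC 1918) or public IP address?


RFC 1918 private ranges:
  10.0.0.0/8 (10.0.0.0 - 10.255.255.255)
  172.16.0.0/12 (172.16.0.0 - 172.31.255.255)
  192.168.0.0/16 (192.168.0.0 - 192.168.255.255)
Private (in 10.0.0.0/8)


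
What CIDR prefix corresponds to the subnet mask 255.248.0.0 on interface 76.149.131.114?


Binary: 11111111.11111000.00000000.00000000
Count leading 1s
Prefix: /13


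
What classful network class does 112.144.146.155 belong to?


First octet: 112
Binary: 01110000
0xxxxxxx -> Class A (1-126)
Class A, default mask 255.0.0.0 (/8)


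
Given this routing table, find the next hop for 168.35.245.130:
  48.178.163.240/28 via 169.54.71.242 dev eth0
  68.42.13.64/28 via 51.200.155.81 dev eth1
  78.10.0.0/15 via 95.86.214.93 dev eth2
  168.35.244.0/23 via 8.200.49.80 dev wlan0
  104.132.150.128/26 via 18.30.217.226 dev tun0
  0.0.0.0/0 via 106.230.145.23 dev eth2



Longest prefix match for 168.35.245.130:
  /28 48.178.163.240: no
  /28 68.42.13.64: no
  /15 78.10.0.0: no
  /23 168.35.244.0: MATCH
  /26 104.132.150.128: no
  /0 0.0.0.0: MATCH
Selected: next-hop 8.200.49.80 via wlan0 (matched /23)


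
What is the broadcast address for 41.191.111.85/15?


Network: 41.190.0.0/15
Host bits = 17
Set all host bits to 1:
Broadcast: 41.191.255.255


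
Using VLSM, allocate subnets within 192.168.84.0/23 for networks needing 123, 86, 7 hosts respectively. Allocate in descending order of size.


123 hosts -> /25 (126 usable): 192.168.84.0/25
86 hosts -> /25 (126 usable): 192.168.84.128/25
7 hosts -> /28 (14 usable): 192.168.85.0/28
Allocation: 192.168.84.0/25 (123 hosts, 126 usable); 192.168.84.128/25 (86 hosts, 126 usable); 192.168.85.0/28 (7 hosts, 14 usable)


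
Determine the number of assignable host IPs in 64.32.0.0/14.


Host bits = 32 - 14 = 18
Total addresses = 2^18 = 262144
Usable = total - 2 (network and broadcast)
Usable hosts: 262142


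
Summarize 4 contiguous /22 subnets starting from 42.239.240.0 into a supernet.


Original prefix: /22
Number of subnets: 4 = 2^2
New prefix = 22 - 2 = 20
Supernet: 42.239.240.0/20


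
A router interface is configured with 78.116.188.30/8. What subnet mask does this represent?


/8 means 8 network bits, 24 host bits
Binary: 11111111000000000000000000000000
Mask: 255.0.0.0


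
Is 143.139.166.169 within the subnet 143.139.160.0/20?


Subnet network: 143.139.160.0
Test IP AND mask: 143.139.160.0
Yes, 143.139.166.169 is in 143.139.160.0/20


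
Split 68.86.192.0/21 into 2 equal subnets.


New prefix = 21 + 1 = 22
Each subnet has 1024 addresses
  68.86.192.0/22
  68.86.196.0/22
Subnets: 68.86.192.0/22, 68.86.196.0/22


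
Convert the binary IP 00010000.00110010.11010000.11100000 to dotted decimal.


00010000 = 16
00110010 = 50
11010000 = 208
11100000 = 224
IP: 16.50.208.224


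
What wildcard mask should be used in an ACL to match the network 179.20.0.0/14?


Subnet mask: 255.252.0.0
Wildcard = 255.255.255.255 - subnet mask
255 - 255 = 0
255 - 252 = 3
255 - 0 = 255
255 - 0 = 255
Wildcard: 0.3.255.255


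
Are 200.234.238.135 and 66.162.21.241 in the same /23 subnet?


Mask: 255.255.254.0
200.234.238.135 AND mask = 200.234.238.0
66.162.21.241 AND mask = 66.162.20.0
No, different subnets (200.234.238.0 vs 66.162.20.0)


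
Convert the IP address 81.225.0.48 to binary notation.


81 = 01010001
225 = 11100001
0 = 00000000
48 = 00110000
Binary: 01010001.11100001.00000000.00110000


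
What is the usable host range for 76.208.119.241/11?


Network: 76.192.0.0
Broadcast: 76.223.255.255
First usable = network + 1
Last usable = broadcast - 1
Range: 76.192.0.1 to 76.223.255.254


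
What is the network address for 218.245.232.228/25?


IP:   11011010.11110101.11101000.11100100
Mask: 11111111.11111111.11111111.10000000
AND operation:
Net:  11011010.11110101.11101000.10000000
Network: 218.245.232.128/25


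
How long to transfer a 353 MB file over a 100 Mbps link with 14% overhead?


Effective throughput = 100 * (1 - 14/100) = 86 Mbps
File size in Mb = 353 * 8 = 2824 Mb
Time = 2824 / 86
Time = 32.8372 seconds


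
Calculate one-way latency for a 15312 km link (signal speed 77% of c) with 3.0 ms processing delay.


Speed = 0.77 * 3e5 km/s = 231000 km/s
Propagation delay = 15312 / 231000 = 0.0663 s = 66.2857 ms
Processing delay = 3.0 ms
Total one-way latency = 69.2857 ms


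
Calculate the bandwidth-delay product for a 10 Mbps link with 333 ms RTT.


BDP = bandwidth * RTT
= 10 Mbps * 333 ms
= 10 * 1e6 * 333 / 1000 bits
= 3330000 bits
= 416250 bytes
= 406.4941 KB
BDP = 3330000 bits (416250 bytes)


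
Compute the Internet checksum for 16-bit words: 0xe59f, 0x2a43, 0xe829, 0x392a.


Sum all words (with carry folding):
+ 0xe59f = 0xe59f
+ 0x2a43 = 0x0fe3
+ 0xe829 = 0xf80c
+ 0x392a = 0x3137
One's complement: ~0x3137
Checksum = 0xcec8


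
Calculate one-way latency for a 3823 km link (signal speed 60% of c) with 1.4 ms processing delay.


Speed = 0.6 * 3e5 km/s = 180000 km/s
Propagation delay = 3823 / 180000 = 0.0212 s = 21.2389 ms
Processing delay = 1.4 ms
Total one-way latency = 22.6389 ms


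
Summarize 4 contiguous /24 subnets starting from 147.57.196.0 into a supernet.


Original prefix: /24
Number of subnets: 4 = 2^2
New prefix = 24 - 2 = 22
Supernet: 147.57.196.0/22


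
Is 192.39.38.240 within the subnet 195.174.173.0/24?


Subnet network: 195.174.173.0
Test IP AND mask: 192.39.38.0
No, 192.39.38.240 is not in 195.174.173.0/24


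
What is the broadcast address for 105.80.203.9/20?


Network: 105.80.192.0/20
Host bits = 12
Set all host bits to 1:
Broadcast: 105.80.207.255


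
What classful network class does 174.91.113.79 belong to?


First octet: 174
Binary: 10101110
10xxxxxx -> Class B (128-191)
Class B, default mask 255.255.0.0 (/16)


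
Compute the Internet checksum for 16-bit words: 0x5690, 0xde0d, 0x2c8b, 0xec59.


Sum all words (with carry folding):
+ 0x5690 = 0x5690
+ 0xde0d = 0x349e
+ 0x2c8b = 0x6129
+ 0xec59 = 0x4d83
One's complement: ~0x4d83
Checksum = 0xb27c


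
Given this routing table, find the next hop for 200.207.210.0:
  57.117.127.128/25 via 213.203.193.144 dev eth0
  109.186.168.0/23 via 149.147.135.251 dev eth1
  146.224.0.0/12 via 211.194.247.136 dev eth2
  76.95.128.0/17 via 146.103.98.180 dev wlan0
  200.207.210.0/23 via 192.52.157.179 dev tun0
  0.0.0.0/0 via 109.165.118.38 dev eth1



Longest prefix match for 200.207.210.0:
  /25 57.117.127.128: no
  /23 109.186.168.0: no
  /12 146.224.0.0: no
  /17 76.95.128.0: no
  /23 200.207.210.0: MATCH
  /0 0.0.0.0: MATCH
Selected: next-hop 192.52.157.179 via tun0 (matched /23)


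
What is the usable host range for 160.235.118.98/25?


Network: 160.235.118.0
Broadcast: 160.235.118.127
First usable = network + 1
Last usable = broadcast - 1
Range: 160.235.118.1 to 160.235.118.126


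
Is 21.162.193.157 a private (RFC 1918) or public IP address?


RFC 1918 private ranges:
  10.0.0.0/8 (10.0.0.0 - 10.255.255.255)
  172.16.0.0/12 (172.16.0.0 - 172.31.255.255)
  192.168.0.0/16 (192.168.0.0 - 192.168.255.255)
Public (not in any RFC 1918 range)


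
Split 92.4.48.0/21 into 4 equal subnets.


New prefix = 21 + 2 = 23
Each subnet has 512 addresses
  92.4.48.0/23
  92.4.50.0/23
  92.4.52.0/23
  92.4.54.0/23
Subnets: 92.4.48.0/23, 92.4.50.0/23, 92.4.52.0/23, 92.4.54.0/23


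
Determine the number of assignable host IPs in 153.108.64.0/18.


Host bits = 32 - 18 = 14
Total addresses = 2^14 = 16384
Usable = total - 2 (network and broadcast)
Usable hosts: 16382


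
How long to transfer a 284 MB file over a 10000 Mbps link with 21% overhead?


Effective throughput = 10000 * (1 - 21/100) = 7900 Mbps
File size in Mb = 284 * 8 = 2272 Mb
Time = 2272 / 7900
Time = 0.2876 seconds


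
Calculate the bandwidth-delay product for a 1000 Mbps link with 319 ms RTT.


BDP = bandwidth * RTT
= 1000 Mbps * 319 ms
= 1000 * 1e6 * 319 / 1000 bits
= 319000000 bits
= 39875000 bytes
= 38940.4297 KB
BDP = 319000000 bits (39875000 bytes)


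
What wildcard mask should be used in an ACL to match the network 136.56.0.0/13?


Subnet mask: 255.248.0.0
Wildcard = 255.255.255.255 - subnet mask
255 - 255 = 0
255 - 248 = 7
255 - 0 = 255
255 - 0 = 255
Wildcard: 0.7.255.255


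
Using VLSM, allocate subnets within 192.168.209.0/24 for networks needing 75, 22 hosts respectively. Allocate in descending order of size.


75 hosts -> /25 (126 usable): 192.168.209.0/25
22 hosts -> /27 (30 usable): 192.168.209.128/27
Allocation: 192.168.209.0/25 (75 hosts, 126 usable); 192.168.209.128/27 (22 hosts, 30 usable)


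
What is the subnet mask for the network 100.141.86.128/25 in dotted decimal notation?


/25 means 25 network bits, 7 host bits
Binary: 11111111111111111111111110000000
Mask: 255.255.255.128


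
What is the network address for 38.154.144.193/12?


IP:   00100110.10011010.10010000.11000001
Mask: 11111111.11110000.00000000.00000000
AND operation:
Net:  00100110.10010000.00000000.00000000
Network: 38.144.0.0/12


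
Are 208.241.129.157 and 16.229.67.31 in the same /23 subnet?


Mask: 255.255.254.0
208.241.129.157 AND mask = 208.241.128.0
16.229.67.31 AND mask = 16.229.66.0
No, different subnets (208.241.128.0 vs 16.229.66.0)


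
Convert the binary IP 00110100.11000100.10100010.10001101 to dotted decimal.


00110100 = 52
11000100 = 196
10100010 = 162
10001101 = 141
IP: 52.196.162.141


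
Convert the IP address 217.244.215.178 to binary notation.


217 = 11011001
244 = 11110100
215 = 11010111
178 = 10110010
Binary: 11011001.11110100.11010111.10110010


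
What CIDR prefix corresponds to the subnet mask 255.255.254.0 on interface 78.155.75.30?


Binary: 11111111.11111111.11111110.00000000
Count leading 1s
Prefix: /23


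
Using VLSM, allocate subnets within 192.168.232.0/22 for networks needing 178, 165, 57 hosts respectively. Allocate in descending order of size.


178 hosts -> /24 (254 usable): 192.168.232.0/24
165 hosts -> /24 (254 usable): 192.168.233.0/24
57 hosts -> /26 (62 usable): 192.168.234.0/26
Allocation: 192.168.232.0/24 (178 hosts, 254 usable); 192.168.233.0/24 (165 hosts, 254 usable); 192.168.234.0/26 (57 hosts, 62 usable)


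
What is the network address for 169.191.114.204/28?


IP:   10101001.10111111.01110010.11001100
Mask: 11111111.11111111.11111111.11110000
AND operation:
Net:  10101001.10111111.01110010.11000000
Network: 169.191.114.192/28


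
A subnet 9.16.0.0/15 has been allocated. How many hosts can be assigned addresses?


Host bits = 32 - 15 = 17
Total addresses = 2^17 = 131072
Usable = total - 2 (network and broadcast)
Usable hosts: 131070


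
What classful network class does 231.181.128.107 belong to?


First octet: 231
Binary: 11100111
1110xxxx -> Class D (224-239)
Class D (multicast), default mask N/A


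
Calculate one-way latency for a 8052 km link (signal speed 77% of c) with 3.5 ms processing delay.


Speed = 0.77 * 3e5 km/s = 231000 km/s
Propagation delay = 8052 / 231000 = 0.0349 s = 34.8571 ms
Processing delay = 3.5 ms
Total one-way latency = 38.3571 ms


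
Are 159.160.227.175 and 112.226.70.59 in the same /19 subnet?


Mask: 255.255.224.0
159.160.227.175 AND mask = 159.160.224.0
112.226.70.59 AND mask = 112.226.64.0
No, different subnets (159.160.224.0 vs 112.226.64.0)


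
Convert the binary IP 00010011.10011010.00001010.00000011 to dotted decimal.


00010011 = 19
10011010 = 154
00001010 = 10
00000011 = 3
IP: 19.154.10.3


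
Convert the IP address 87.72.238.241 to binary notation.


87 = 01010111
72 = 01001000
238 = 11101110
241 = 11110001
Binary: 01010111.01001000.11101110.11110001


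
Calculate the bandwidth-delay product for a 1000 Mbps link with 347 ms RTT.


BDP = bandwidth * RTT
= 1000 Mbps * 347 ms
= 1000 * 1e6 * 347 / 1000 bits
= 347000000 bits
= 43375000 bytes
= 42358.3984 KB
BDP = 347000000 bits (43375000 bytes)


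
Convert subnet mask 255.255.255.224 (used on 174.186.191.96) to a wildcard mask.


Subnet mask: 255.255.255.224
Wildcard = 255.255.255.255 - subnet mask
255 - 255 = 0
255 - 255 = 0
255 - 255 = 0
255 - 224 = 31
Wildcard: 0.0.0.31


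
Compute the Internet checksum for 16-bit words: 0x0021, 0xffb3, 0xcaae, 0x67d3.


Sum all words (with carry folding):
+ 0x0021 = 0x0021
+ 0xffb3 = 0xffd4
+ 0xcaae = 0xca83
+ 0x67d3 = 0x3257
One's complement: ~0x3257
Checksum = 0xcda8


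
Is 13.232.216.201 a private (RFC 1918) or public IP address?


RFC 1918 private ranges:
  10.0.0.0/8 (10.0.0.0 - 10.255.255.255)
  172.16.0.0/12 (172.16.0.0 - 172.31.255.255)
  192.168.0.0/16 (192.168.0.0 - 192.168.255.255)
Public (not in any RFC 1918 range)


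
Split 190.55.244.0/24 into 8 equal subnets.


New prefix = 24 + 3 = 27
Each subnet has 32 addresses
  190.55.244.0/27
  190.55.244.32/27
  190.55.244.64/27
  190.55.244.96/27
  190.55.244.128/27
  190.55.244.160/27
  190.55.244.192/27
  190.55.244.224/27
Subnets: 190.55.244.0/27, 190.55.244.32/27, 190.55.244.64/27, 190.55.244.96/27, 190.55.244.128/27, 190.55.244.160/27, 190.55.244.192/27, 190.55.244.224/27


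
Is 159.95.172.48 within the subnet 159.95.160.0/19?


Subnet network: 159.95.160.0
Test IP AND mask: 159.95.160.0
Yes, 159.95.172.48 is in 159.95.160.0/19


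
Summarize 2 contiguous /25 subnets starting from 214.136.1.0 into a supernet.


Original prefix: /25
Number of subnets: 2 = 2^1
New prefix = 25 - 1 = 24
Supernet: 214.136.1.0/24


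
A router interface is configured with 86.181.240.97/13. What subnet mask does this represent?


/13 means 13 network bits, 19 host bits
Binary: 11111111111110000000000000000000
Mask: 255.248.0.0


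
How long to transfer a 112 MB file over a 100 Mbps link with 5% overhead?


Effective throughput = 100 * (1 - 5/100) = 95 Mbps
File size in Mb = 112 * 8 = 896 Mb
Time = 896 / 95
Time = 9.4316 seconds


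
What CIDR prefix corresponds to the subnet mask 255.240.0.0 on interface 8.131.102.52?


Binary: 11111111.11110000.00000000.00000000
Count leading 1s
Prefix: /12


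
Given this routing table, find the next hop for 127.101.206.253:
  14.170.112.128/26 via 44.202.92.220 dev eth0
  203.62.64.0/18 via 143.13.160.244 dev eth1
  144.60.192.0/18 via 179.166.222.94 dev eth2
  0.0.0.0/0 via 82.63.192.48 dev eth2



Longest prefix match for 127.101.206.253:
  /26 14.170.112.128: no
  /18 203.62.64.0: no
  /18 144.60.192.0: no
  /0 0.0.0.0: MATCH
Selected: next-hop 82.63.192.48 via eth2 (matched /0)


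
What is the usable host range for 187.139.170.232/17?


Network: 187.139.128.0
Broadcast: 187.139.255.255
First usable = network + 1
Last usable = broadcast - 1
Range: 187.139.128.1 to 187.139.255.254


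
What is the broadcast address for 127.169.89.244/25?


Network: 127.169.89.128/25
Host bits = 7
Set all host bits to 1:
Broadcast: 127.169.89.255


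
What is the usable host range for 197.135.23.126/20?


Network: 197.135.16.0
Broadcast: 197.135.31.255
First usable = network + 1
Last usable = broadcast - 1
Range: 197.135.16.1 to 197.135.31.254


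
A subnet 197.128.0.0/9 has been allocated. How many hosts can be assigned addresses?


Host bits = 32 - 9 = 23
Total addresses = 2^23 = 8388608
Usable = total - 2 (network and broadcast)
Usable hosts: 8388606


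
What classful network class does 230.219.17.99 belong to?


First octet: 230
Binary: 11100110
1110xxxx -> Class D (224-239)
Class D (multicast), default mask N/A


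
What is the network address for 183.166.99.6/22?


IP:   10110111.10100110.01100011.00000110
Mask: 11111111.11111111.11111100.00000000
AND operation:
Net:  10110111.10100110.01100000.00000000
Network: 183.166.96.0/22


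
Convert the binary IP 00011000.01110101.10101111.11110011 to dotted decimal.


00011000 = 24
01110101 = 117
10101111 = 175
11110011 = 243
IP: 24.117.175.243


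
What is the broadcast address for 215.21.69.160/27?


Network: 215.21.69.160/27
Host bits = 5
Set all host bits to 1:
Broadcast: 215.21.69.191


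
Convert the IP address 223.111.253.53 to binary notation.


223 = 11011111
111 = 01101111
253 = 11111101
53 = 00110101
Binary: 11011111.01101111.11111101.00110101


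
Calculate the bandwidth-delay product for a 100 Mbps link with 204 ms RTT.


BDP = bandwidth * RTT
= 100 Mbps * 204 ms
= 100 * 1e6 * 204 / 1000 bits
= 20400000 bits
= 2550000 bytes
= 2490.2344 KB
BDP = 20400000 bits (2550000 bytes)


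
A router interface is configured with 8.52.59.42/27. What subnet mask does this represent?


/27 means 27 network bits, 5 host bits
Binary: 11111111111111111111111111100000
Mask: 255.255.255.224


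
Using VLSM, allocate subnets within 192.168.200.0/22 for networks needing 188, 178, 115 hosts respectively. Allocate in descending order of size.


188 hosts -> /24 (254 usable): 192.168.200.0/24
178 hosts -> /24 (254 usable): 192.168.201.0/24
115 hosts -> /25 (126 usable): 192.168.202.0/25
Allocation: 192.168.200.0/24 (188 hosts, 254 usable); 192.168.201.0/24 (178 hosts, 254 usable); 192.168.202.0/25 (115 hosts, 126 usable)


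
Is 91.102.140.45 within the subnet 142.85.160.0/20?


Subnet network: 142.85.160.0
Test IP AND mask: 91.102.128.0
No, 91.102.140.45 is not in 142.85.160.0/20


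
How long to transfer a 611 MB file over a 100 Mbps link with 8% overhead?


Effective throughput = 100 * (1 - 8/100) = 92 Mbps
File size in Mb = 611 * 8 = 4888 Mb
Time = 4888 / 92
Time = 53.1304 seconds


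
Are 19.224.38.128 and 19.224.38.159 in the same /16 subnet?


Mask: 255.255.0.0
19.224.38.128 AND mask = 19.224.0.0
19.224.38.159 AND mask = 19.224.0.0
Yes, same subnet (19.224.0.0)


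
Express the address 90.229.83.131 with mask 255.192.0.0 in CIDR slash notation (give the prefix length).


Binary: 11111111.11000000.00000000.00000000
Count leading 1s
Prefix: /10


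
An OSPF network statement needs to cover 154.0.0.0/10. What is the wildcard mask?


Subnet mask: 255.192.0.0
Wildcard = 255.255.255.255 - subnet mask
255 - 255 = 0
255 - 192 = 63
255 - 0 = 255
255 - 0 = 255
Wildcard: 0.63.255.255


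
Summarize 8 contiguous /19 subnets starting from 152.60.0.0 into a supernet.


Original prefix: /19
Number of subnets: 8 = 2^3
New prefix = 19 - 3 = 16
Supernet: 152.60.0.0/16


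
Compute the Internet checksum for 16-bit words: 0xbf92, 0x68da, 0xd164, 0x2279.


Sum all words (with carry folding):
+ 0xbf92 = 0xbf92
+ 0x68da = 0x286d
+ 0xd164 = 0xf9d1
+ 0x2279 = 0x1c4b
One's complement: ~0x1c4b
Checksum = 0xe3b4


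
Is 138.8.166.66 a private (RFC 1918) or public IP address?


RFC 1918 private ranges:
  10.0.0.0/8 (10.0.0.0 - 10.255.255.255)
  172.16.0.0/12 (172.16.0.0 - 172.31.255.255)
  192.168.0.0/16 (192.168.0.0 - 192.168.255.255)
Public (not in any RFC 1918 range)


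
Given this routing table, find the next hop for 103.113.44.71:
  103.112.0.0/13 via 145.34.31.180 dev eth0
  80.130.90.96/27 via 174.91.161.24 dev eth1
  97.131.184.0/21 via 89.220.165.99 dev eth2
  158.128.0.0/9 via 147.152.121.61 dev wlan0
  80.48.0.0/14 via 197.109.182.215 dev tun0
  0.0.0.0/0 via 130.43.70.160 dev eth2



Longest prefix match for 103.113.44.71:
  /13 103.112.0.0: MATCH
  /27 80.130.90.96: no
  /21 97.131.184.0: no
  /9 158.128.0.0: no
  /14 80.48.0.0: no
  /0 0.0.0.0: MATCH
Selected: next-hop 145.34.31.180 via eth0 (matched /13)


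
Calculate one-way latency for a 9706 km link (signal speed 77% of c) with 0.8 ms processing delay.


Speed = 0.77 * 3e5 km/s = 231000 km/s
Propagation delay = 9706 / 231000 = 0.042 s = 42.0173 ms
Processing delay = 0.8 ms
Total one-way latency = 42.8173 ms


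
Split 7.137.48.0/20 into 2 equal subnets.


New prefix = 20 + 1 = 21
Each subnet has 2048 addresses
  7.137.48.0/21
  7.137.56.0/21
Subnets: 7.137.48.0/21, 7.137.56.0/21


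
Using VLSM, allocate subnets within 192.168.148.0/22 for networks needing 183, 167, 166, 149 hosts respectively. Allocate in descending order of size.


183 hosts -> /24 (254 usable): 192.168.148.0/24
167 hosts -> /24 (254 usable): 192.168.149.0/24
166 hosts -> /24 (254 usable): 192.168.150.0/24
149 hosts -> /24 (254 usable): 192.168.151.0/24
Allocation: 192.168.148.0/24 (183 hosts, 254 usable); 192.168.149.0/24 (167 hosts, 254 usable); 192.168.150.0/24 (166 hosts, 254 usable); 192.168.151.0/24 (149 hosts, 254 usable)


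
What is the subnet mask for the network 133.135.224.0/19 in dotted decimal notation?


/19 means 19 network bits, 13 host bits
Binary: 11111111111111111110000000000000
Mask: 255.255.224.0


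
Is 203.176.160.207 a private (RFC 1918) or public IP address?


RFC 1918 private ranges:
  10.0.0.0/8 (10.0.0.0 - 10.255.255.255)
  172.16.0.0/12 (172.16.0.0 - 172.31.255.255)
  192.168.0.0/16 (192.168.0.0 - 192.168.255.255)
Public (not in any RFC 1918 range)


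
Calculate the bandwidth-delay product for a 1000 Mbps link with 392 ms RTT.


BDP = bandwidth * RTT
= 1000 Mbps * 392 ms
= 1000 * 1e6 * 392 / 1000 bits
= 392000000 bits
= 49000000 bytes
= 47851.5625 KB
BDP = 392000000 bits (49000000 bytes)


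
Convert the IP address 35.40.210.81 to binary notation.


35 = 00100011
40 = 00101000
210 = 11010010
81 = 01010001
Binary: 00100011.00101000.11010010.01010001


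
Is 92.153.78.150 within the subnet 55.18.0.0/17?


Subnet network: 55.18.0.0
Test IP AND mask: 92.153.0.0
No, 92.153.78.150 is not in 55.18.0.0/17


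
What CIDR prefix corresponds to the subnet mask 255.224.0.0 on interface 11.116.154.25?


Binary: 11111111.11100000.00000000.00000000
Count leading 1s
Prefix: /11


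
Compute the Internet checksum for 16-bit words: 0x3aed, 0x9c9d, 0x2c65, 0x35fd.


Sum all words (with carry folding):
+ 0x3aed = 0x3aed
+ 0x9c9d = 0xd78a
+ 0x2c65 = 0x03f0
+ 0x35fd = 0x39ed
One's complement: ~0x39ed
Checksum = 0xc612


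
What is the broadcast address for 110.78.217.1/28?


Network: 110.78.217.0/28
Host bits = 4
Set all host bits to 1:
Broadcast: 110.78.217.15


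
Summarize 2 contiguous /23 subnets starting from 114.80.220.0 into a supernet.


Original prefix: /23
Number of subnets: 2 = 2^1
New prefix = 23 - 1 = 22
Supernet: 114.80.220.0/22


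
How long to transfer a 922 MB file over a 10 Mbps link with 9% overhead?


Effective throughput = 10 * (1 - 9/100) = 9.1 Mbps
File size in Mb = 922 * 8 = 7376 Mb
Time = 7376 / 9.1
Time = 810.5495 seconds


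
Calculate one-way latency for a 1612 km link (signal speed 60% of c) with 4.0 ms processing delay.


Speed = 0.6 * 3e5 km/s = 180000 km/s
Propagation delay = 1612 / 180000 = 0.009 s = 8.9556 ms
Processing delay = 4.0 ms
Total one-way latency = 12.9556 ms


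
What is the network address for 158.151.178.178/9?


IP:   10011110.10010111.10110010.10110010
Mask: 11111111.10000000.00000000.00000000
AND operation:
Net:  10011110.10000000.00000000.00000000
Network: 158.128.0.0/9


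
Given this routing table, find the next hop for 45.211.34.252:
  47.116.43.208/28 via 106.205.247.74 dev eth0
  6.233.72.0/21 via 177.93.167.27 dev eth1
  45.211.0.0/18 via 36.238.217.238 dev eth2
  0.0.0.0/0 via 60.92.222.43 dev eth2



Longest prefix match for 45.211.34.252:
  /28 47.116.43.208: no
  /21 6.233.72.0: no
  /18 45.211.0.0: MATCH
  /0 0.0.0.0: MATCH
Selected: next-hop 36.238.217.238 via eth2 (matched /18)


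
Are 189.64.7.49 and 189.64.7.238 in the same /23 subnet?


Mask: 255.255.254.0
189.64.7.49 AND mask = 189.64.6.0
189.64.7.238 AND mask = 189.64.6.0
Yes, same subnet (189.64.6.0)


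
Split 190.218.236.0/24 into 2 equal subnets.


New prefix = 24 + 1 = 25
Each subnet has 128 addresses
  190.218.236.0/25
  190.218.236.128/25
Subnets: 190.218.236.0/25, 190.218.236.128/25


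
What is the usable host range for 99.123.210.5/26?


Network: 99.123.210.0
Broadcast: 99.123.210.63
First usable = network + 1
Last usable = broadcast - 1
Range: 99.123.210.1 to 99.123.210.62


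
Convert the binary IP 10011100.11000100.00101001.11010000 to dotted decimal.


10011100 = 156
11000100 = 196
00101001 = 41
11010000 = 208
IP: 156.196.41.208


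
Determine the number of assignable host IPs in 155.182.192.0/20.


Host bits = 32 - 20 = 12
Total addresses = 2^12 = 4096
Usable = total - 2 (network and broadcast)
Usable hosts: 4094


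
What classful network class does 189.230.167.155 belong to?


First octet: 189
Binary: 10111101
10xxxxxx -> Class B (128-191)
Class B, default mask 255.255.0.0 (/16)


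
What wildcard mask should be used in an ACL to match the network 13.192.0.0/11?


Subnet mask: 255.224.0.0
Wildcard = 255.255.255.255 - subnet mask
255 - 255 = 0
255 - 224 = 31
255 - 0 = 255
255 - 0 = 255
Wildcard: 0.31.255.255


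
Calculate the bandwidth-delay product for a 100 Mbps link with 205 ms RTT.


BDP = bandwidth * RTT
= 100 Mbps * 205 ms
= 100 * 1e6 * 205 / 1000 bits
= 20500000 bits
= 2562500 bytes
= 2502.4414 KB
BDP = 20500000 bits (2562500 bytes)
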